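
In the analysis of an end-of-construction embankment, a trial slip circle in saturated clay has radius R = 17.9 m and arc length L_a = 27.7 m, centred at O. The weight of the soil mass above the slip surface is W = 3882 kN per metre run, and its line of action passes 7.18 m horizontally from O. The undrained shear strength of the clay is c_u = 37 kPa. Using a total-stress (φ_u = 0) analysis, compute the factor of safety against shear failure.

FS = 0.66

Taking moments about the centre O, the resisting moment is provided by the undrained shear strength acting along the arc:
M_R = c_u·L_a·R = 37·27.70·17.9 = 18345.7 kN·m/m
M_D = W·d = 3882·7.18 = 27872.8 kN·m/m
FS = M_R / M_D = 18345.7 / 27872.8 = 0.658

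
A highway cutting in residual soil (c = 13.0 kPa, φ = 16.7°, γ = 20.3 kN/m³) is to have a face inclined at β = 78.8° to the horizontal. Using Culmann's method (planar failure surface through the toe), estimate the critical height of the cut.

Culmann's analysis gives the critical failure plane at α_cr = (β + φ)/2 = (78.8 + 16.7)/2 = 47.8°, and the critical height
H_c = (4c/γ) · sinβ cosφ / [1 − cos(β − φ)]
    = (4·13.0/20.3) · sin78.8°·cos16.7° / [1 − cos(62.1°)]
    = 2.562 · 0.9810·0.9578 / [1 − 0.4679]
    = 2.562 · 0.9396 / 0.5321
    = 4.52 m

H_c = 4.52 m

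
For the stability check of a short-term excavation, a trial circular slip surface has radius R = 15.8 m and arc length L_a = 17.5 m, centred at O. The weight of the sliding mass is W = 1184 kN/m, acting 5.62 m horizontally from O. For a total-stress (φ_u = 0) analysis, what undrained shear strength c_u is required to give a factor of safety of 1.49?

FS = c_u·L_a·R / (W·d), so c_u = FS·W·d / (L_a·R).
c_u = 1.49·1184·5.62 / (17.50·15.8) = 9914.6 / 276.50 = 35.86 kPa

c_u = 35.9 kPa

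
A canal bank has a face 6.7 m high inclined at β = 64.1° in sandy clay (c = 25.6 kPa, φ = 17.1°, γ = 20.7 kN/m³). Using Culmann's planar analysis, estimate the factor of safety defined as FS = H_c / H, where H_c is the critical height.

FS = 2.00

H_c = (4c/γ) · sinβ cosφ / [1 − cos(β − φ)]
    = (4·25.6/20.7) · sin64.1°·cos17.1° / [1 − cos47.0°]
    = 4.947 · 0.8598 / 0.3180 = 13.37 m
FS = H_c / H = 13.37 / 6.7 = 1.996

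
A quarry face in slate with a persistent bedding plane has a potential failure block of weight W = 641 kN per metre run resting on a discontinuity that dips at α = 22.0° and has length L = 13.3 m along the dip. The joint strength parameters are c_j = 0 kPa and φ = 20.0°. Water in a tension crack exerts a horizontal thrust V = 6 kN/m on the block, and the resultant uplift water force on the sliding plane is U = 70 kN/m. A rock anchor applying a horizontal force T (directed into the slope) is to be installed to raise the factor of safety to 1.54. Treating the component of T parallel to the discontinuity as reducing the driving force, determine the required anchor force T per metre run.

Resolving forces along and normal to the sliding plane, with the horizontal anchor force T adding T·sinα to the effective normal force and T·cosα acting up the plane against the driving force:
FS = [c_jL + (W cosα − U − V sinα + T sinα) tanφ] / [W sinα + V cosα − T cosα]
Without the anchor: N' = 522.1 kN/m, driving T_d = 245.7 kN/m, resisting R = 0·13.3 + 522.1·tan20.0° = 190.0 kN/m, FS = 0.77.
Setting FS = 1.54 and solving for T:
1.54·(245.7 − T cos22.0°) = 190.0 + T sin22.0°·tan20.0°
T·(sin22.0°·tan20.0° + 1.54·cos22.0°) = 1.54·245.7 − 190.0
T·(0.3746·0.3640 + 1.54·0.9272) = 378.4 − 190.0 = 188.3
T·1.5642 = 188.3
T = 120.4 kN/m

T = 120 kN/m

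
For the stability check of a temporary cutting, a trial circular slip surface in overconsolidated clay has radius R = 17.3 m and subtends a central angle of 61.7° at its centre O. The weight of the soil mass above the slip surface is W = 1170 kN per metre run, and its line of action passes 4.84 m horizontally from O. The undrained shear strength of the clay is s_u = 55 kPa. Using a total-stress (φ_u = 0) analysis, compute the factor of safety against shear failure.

FS = 3.13

Taking moments about the centre O, the resisting moment is provided by the undrained shear strength acting along the arc:
Arc length L_a = R·θ = 17.3·(61.7°·π/180) = 17.3·1.0769 = 18.63 m
M_R = s_u·L_a·R = 55·18.63·17.3 = 17726.3 kN·m/m
M_D = W·d = 1170·4.84 = 5662.8 kN·m/m
FS = M_R / M_D = 17726.3 / 5662.8 = 3.130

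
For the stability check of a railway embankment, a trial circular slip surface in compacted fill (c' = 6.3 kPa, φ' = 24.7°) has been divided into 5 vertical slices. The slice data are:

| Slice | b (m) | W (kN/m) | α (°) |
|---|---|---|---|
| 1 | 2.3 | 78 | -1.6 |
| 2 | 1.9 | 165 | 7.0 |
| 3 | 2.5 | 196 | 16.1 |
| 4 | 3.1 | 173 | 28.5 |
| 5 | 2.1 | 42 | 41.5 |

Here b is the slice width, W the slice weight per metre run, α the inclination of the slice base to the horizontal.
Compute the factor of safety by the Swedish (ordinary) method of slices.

FS = 2.00

Ordinary method of slices: FS = Σ[c'·Δl_i + (W_i cosα_i)·tanφ'] / Σ W_i sinα_i, with Δl_i = b_i / cosα_i.
Slice 1: Δl = 2.3/cos(-1.6°) = 2.301 m; N'_1 = 78·cos(-1.6°) = 78.0; c'Δl = 14.50; W sinα = -2.2
Slice 2: Δl = 1.9/cos7.0° = 1.914 m; N'_2 = 165·cos7.0° = 163.8; c'Δl = 12.06; W sinα = 20.1
Slice 3: Δl = 2.5/cos16.1° = 2.602 m; N'_3 = 196·cos16.1° = 188.3; c'Δl = 16.39; W sinα = 54.4
Slice 4: Δl = 3.1/cos28.5° = 3.527 m; N'_4 = 173·cos28.5° = 152.0; c'Δl = 22.22; W sinα = 82.5
Slice 5: Δl = 2.1/cos41.5° = 2.804 m; N'_5 = 42·cos41.5° = 31.5; c'Δl = 17.66; W sinα = 27.8
Σc'Δl = 82.8 kN/m; ΣN' = 613.5 kN/m; ΣW sinα = 182.7 kN/m
Resisting = 82.8 + 613.5·tan24.7° = 82.8 + 282.2 = 365.0 kN/m
FS = 365.0 / 182.7 = 1.998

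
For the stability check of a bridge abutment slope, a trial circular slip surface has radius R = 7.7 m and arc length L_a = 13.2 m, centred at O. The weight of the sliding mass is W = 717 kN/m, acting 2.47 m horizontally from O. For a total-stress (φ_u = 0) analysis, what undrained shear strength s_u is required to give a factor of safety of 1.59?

FS = s_u·L_a·R / (W·d), so s_u = FS·W·d / (L_a·R).
s_u = 1.59·717·2.47 / (13.20·7.7) = 2815.9 / 101.64 = 27.70 kPa

s_u = 27.7 kPa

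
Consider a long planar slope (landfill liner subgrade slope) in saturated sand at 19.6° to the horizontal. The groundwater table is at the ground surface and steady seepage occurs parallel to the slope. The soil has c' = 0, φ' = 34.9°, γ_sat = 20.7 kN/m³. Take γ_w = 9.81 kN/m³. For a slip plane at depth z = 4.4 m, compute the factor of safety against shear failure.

With seepage parallel to the slope and the water table at the surface, the effective normal stress on the slip plane uses the buoyant unit weight γ' = γ_sat − γ_w while the driving shear stress uses γ_sat:
FS = [c' + γ' z cos²β tanφ'] / [γ_sat z sinβ cosβ]
(For c' = 0 this reduces to FS = (γ'/γ_sat)·tanφ'/tanβ.)
γ' = 20.7 − 9.81 = 10.89 kN/m³
Numerator = 0.0 + 10.89·4.4·cos²19.6°·tan34.9° = 0.0 + 10.89·4.4·0.8875·0.6976 = 29.665 kPa
Denominator = 20.7·4.4·sin19.6°·cos19.6° = 20.7·4.4·0.3355·0.9421 = 28.783 kPa
FS = 29.665 / 28.783 = 1.031

FS = 1.03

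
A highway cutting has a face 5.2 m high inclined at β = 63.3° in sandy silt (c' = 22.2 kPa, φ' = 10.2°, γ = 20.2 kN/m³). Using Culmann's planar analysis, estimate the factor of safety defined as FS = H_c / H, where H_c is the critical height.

H_c = (4c'/γ) · sinβ cosφ' / [1 − cos(β − φ')]
    = (4·22.2/20.2) · sin63.3°·cos10.2° / [1 − cos53.1°]
    = 4.396 · 0.8793 / 0.3996 = 9.67 m
FS = H_c / H = 9.67 / 5.2 = 1.860

FS = 1.86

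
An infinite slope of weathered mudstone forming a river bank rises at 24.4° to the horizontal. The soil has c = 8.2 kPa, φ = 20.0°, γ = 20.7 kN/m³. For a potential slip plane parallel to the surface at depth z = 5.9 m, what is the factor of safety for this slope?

For an infinite slope with a slip plane parallel to the surface (no pore pressure): FS = [c + γz cos²β tanφ] / [γz sinβ cosβ].
γz = 20.7·5.9 = 122.13 kN/m²
Numerator = 8.2 + 122.13·cos²24.4°·tan20.0° = 8.2 + 122.13·0.8293·0.3640 = 45.066 kPa
Denominator = 122.13·sin24.4°·cos24.4° = 122.13·0.4131·0.9107 = 45.946 kPa
FS = 45.066 / 45.946 = 0.981

FS = 0.98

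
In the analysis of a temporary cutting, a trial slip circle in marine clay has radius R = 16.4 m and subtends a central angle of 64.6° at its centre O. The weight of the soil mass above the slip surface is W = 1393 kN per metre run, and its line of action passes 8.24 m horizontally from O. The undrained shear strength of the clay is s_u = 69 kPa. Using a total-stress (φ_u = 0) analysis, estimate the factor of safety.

FS = 1.82

Taking moments about the centre O, the resisting moment is provided by the undrained shear strength acting along the arc:
Arc length L_a = R·θ = 16.4·(64.6°·π/180) = 16.4·1.1275 = 18.49 m
M_R = s_u·L_a·R = 69·18.49·16.4 = 20924.1 kN·m/m
M_D = W·d = 1393·8.24 = 11478.3 kN·m/m
FS = M_R / M_D = 20924.1 / 11478.3 = 1.823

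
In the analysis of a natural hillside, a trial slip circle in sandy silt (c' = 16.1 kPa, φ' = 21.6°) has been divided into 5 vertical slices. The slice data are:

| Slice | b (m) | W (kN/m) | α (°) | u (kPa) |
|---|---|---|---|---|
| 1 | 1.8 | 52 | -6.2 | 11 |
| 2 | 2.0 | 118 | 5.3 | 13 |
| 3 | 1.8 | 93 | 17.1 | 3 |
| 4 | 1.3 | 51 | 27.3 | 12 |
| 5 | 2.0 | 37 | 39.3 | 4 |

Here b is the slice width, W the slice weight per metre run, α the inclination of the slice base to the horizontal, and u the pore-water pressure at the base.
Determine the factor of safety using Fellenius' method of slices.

FS = 3.23

Ordinary method of slices: FS = Σ[c'·Δl_i + (W_i cosα_i − u_i·Δl_i)·tanφ'] / Σ W_i sinα_i, with Δl_i = b_i / cosα_i.
Slice 1: Δl = 1.8/cos(-6.2°) = 1.811 m; N'_1 = 52·cos(-6.2°) − 11·1.811 = 31.8; c'Δl = 29.15; W sinα = -5.6
Slice 2: Δl = 2.0/cos5.3° = 2.009 m; N'_2 = 118·cos5.3° − 13·2.009 = 91.4; c'Δl = 32.34; W sinα = 10.9
Slice 3: Δl = 1.8/cos17.1° = 1.883 m; N'_3 = 93·cos17.1° − 3·1.883 = 83.2; c'Δl = 30.32; W sinα = 27.3
Slice 4: Δl = 1.3/cos27.3° = 1.463 m; N'_4 = 51·cos27.3° − 12·1.463 = 27.8; c'Δl = 23.55; W sinα = 23.4
Slice 5: Δl = 2.0/cos39.3° = 2.585 m; N'_5 = 37·cos39.3° − 4·2.585 = 18.3; c'Δl = 41.61; W sinα = 23.4
Σc'Δl = 157.0 kN/m; ΣN' = 252.5 kN/m; ΣW sinα = 79.5 kN/m
Resisting = 157.0 + 252.5·tan21.6° = 157.0 + 100.0 = 256.9 kN/m
FS = 256.9 / 79.5 = 3.234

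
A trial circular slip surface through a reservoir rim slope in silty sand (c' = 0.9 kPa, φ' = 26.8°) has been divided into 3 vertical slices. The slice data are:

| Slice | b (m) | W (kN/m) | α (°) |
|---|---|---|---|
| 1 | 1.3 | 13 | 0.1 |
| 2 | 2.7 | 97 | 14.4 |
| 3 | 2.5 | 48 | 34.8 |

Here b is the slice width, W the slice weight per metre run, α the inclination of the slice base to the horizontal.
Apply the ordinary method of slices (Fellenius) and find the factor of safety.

Ordinary method of slices: FS = Σ[c'·Δl_i + (W_i cosα_i)·tanφ'] / Σ W_i sinα_i, with Δl_i = b_i / cosα_i.
Slice 1: Δl = 1.3/cos0.1° = 1.300 m; N'_1 = 13·cos0.1° = 13.0; c'Δl = 1.17; W sinα = 0.0
Slice 2: Δl = 2.7/cos14.4° = 2.788 m; N'_2 = 97·cos14.4° = 94.0; c'Δl = 2.51; W sinα = 24.1
Slice 3: Δl = 2.5/cos34.8° = 3.045 m; N'_3 = 48·cos34.8° = 39.4; c'Δl = 2.74; W sinα = 27.4
Σc'Δl = 6.4 kN/m; ΣN' = 146.4 kN/m; ΣW sinα = 51.5 kN/m
Resisting = 6.4 + 146.4·tan26.8° = 6.4 + 73.9 = 80.4 kN/m
FS = 80.4 / 51.5 = 1.559

FS = 1.56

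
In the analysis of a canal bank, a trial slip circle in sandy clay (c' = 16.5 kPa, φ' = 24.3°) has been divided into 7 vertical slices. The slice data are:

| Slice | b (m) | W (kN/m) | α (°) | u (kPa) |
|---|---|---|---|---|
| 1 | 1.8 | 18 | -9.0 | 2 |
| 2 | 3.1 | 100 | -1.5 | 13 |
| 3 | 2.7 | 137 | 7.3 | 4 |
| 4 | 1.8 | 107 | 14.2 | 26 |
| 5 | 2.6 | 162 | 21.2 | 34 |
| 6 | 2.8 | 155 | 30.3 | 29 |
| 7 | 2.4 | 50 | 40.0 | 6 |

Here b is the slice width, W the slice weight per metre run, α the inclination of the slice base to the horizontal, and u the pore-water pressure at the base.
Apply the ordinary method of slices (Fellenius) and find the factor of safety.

Ordinary method of slices: FS = Σ[c'·Δl_i + (W_i cosα_i − u_i·Δl_i)·tanφ'] / Σ W_i sinα_i, with Δl_i = b_i / cosα_i.
Slice 1: Δl = 1.8/cos(-9.0°) = 1.822 m; N'_1 = 18·cos(-9.0°) − 2·1.822 = 14.1; c'Δl = 30.07; W sinα = -2.8
Slice 2: Δl = 3.1/cos(-1.5°) = 3.101 m; N'_2 = 100·cos(-1.5°) − 13·3.101 = 59.7; c'Δl = 51.17; W sinα = -2.6
Slice 3: Δl = 2.7/cos7.3° = 2.722 m; N'_3 = 137·cos7.3° − 4·2.722 = 125.0; c'Δl = 44.91; W sinα = 17.4
Slice 4: Δl = 1.8/cos14.2° = 1.857 m; N'_4 = 107·cos14.2° − 26·1.857 = 55.5; c'Δl = 30.64; W sinα = 26.2
Slice 5: Δl = 2.6/cos21.2° = 2.789 m; N'_5 = 162·cos21.2° − 34·2.789 = 56.2; c'Δl = 46.01; W sinα = 58.6
Slice 6: Δl = 2.8/cos30.3° = 3.243 m; N'_6 = 155·cos30.3° − 29·3.243 = 39.8; c'Δl = 53.51; W sinα = 78.2
Slice 7: Δl = 2.4/cos40.0° = 3.133 m; N'_7 = 50·cos40.0° − 6·3.133 = 19.5; c'Δl = 51.69; W sinα = 32.1
Σc'Δl = 308.0 kN/m; ΣN' = 369.7 kN/m; ΣW sinα = 207.1 kN/m
Resisting = 308.0 + 369.7·tan24.3° = 308.0 + 166.9 = 475.0 kN/m
FS = 475.0 / 207.1 = 2.293

FS = 2.29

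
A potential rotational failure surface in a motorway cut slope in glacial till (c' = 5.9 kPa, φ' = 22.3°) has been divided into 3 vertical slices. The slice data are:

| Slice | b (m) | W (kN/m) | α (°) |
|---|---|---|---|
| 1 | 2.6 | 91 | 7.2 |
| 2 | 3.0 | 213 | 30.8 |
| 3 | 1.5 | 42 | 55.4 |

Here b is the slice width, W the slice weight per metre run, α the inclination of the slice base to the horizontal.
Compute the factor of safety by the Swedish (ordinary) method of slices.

Ordinary method of slices: FS = Σ[c'·Δl_i + (W_i cosα_i)·tanφ'] / Σ W_i sinα_i, with Δl_i = b_i / cosα_i.
Slice 1: Δl = 2.6/cos7.2° = 2.621 m; N'_1 = 91·cos7.2° = 90.3; c'Δl = 15.46; W sinα = 11.4
Slice 2: Δl = 3.0/cos30.8° = 3.493 m; N'_2 = 213·cos30.8° = 183.0; c'Δl = 20.61; W sinα = 109.1
Slice 3: Δl = 1.5/cos55.4° = 2.642 m; N'_3 = 42·cos55.4° = 23.8; c'Δl = 15.59; W sinα = 34.6
Σc'Δl = 51.7 kN/m; ΣN' = 297.1 kN/m; ΣW sinα = 155.0 kN/m
Resisting = 51.7 + 297.1·tan22.3° = 51.7 + 121.8 = 173.5 kN/m
FS = 173.5 / 155.0 = 1.119

FS = 1.12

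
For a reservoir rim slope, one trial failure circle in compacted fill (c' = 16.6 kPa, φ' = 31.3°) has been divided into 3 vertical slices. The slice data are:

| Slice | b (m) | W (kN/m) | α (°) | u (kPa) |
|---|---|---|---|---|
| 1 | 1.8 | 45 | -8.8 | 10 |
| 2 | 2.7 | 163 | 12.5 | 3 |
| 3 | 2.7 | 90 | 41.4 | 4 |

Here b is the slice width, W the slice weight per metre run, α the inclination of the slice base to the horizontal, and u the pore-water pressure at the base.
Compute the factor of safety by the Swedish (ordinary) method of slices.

Ordinary method of slices: FS = Σ[c'·Δl_i + (W_i cosα_i − u_i·Δl_i)·tanφ'] / Σ W_i sinα_i, with Δl_i = b_i / cosα_i.
Slice 1: Δl = 1.8/cos(-8.8°) = 1.821 m; N'_1 = 45·cos(-8.8°) − 10·1.821 = 26.3; c'Δl = 30.24; W sinα = -6.9
Slice 2: Δl = 2.7/cos12.5° = 2.766 m; N'_2 = 163·cos12.5° − 3·2.766 = 150.8; c'Δl = 45.91; W sinα = 35.3
Slice 3: Δl = 2.7/cos41.4° = 3.599 m; N'_3 = 90·cos41.4° − 4·3.599 = 53.1; c'Δl = 59.75; W sinα = 59.5
Σc'Δl = 135.9 kN/m; ΣN' = 230.2 kN/m; ΣW sinα = 87.9 kN/m
Resisting = 135.9 + 230.2·tan31.3° = 135.9 + 140.0 = 275.9 kN/m
FS = 275.9 / 87.9 = 3.138

FS = 3.14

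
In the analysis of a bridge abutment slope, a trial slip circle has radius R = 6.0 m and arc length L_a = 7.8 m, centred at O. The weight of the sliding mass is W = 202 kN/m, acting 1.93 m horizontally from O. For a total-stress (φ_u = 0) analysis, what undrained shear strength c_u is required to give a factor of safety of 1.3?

c_u = 10.8 kPa

FS = c_u·L_a·R / (W·d), so c_u = FS·W·d / (L_a·R).
c_u = 1.3·202·1.93 / (7.80·6.0) = 506.8 / 46.80 = 10.83 kPa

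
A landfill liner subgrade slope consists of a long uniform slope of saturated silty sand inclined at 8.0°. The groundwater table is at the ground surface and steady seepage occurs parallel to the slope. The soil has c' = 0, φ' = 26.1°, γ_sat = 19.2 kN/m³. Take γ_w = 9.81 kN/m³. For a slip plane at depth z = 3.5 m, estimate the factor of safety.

FS = 1.70

With seepage parallel to the slope and the water table at the surface, the effective normal stress on the slip plane uses the buoyant unit weight γ' = γ_sat − γ_w while the driving shear stress uses γ_sat:
FS = [c' + γ' z cos²β tanφ'] / [γ_sat z sinβ cosβ]
(For c' = 0 this reduces to FS = (γ'/γ_sat)·tanφ'/tanβ.)
γ' = 19.2 − 9.81 = 9.39 kN/m³
Numerator = 0.0 + 9.39·3.5·cos²8.0°·tan26.1° = 0.0 + 9.39·3.5·0.9806·0.4899 = 15.789 kPa
Denominator = 19.2·3.5·sin8.0°·cos8.0° = 19.2·3.5·0.1392·0.9903 = 9.261 kPa
FS = 15.789 / 9.261 = 1.705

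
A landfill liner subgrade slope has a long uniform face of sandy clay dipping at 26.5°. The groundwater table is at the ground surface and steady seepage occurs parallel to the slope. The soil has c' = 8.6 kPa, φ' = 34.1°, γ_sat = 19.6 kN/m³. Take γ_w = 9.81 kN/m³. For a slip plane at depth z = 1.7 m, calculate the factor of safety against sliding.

With seepage parallel to the slope and the water table at the surface, the effective normal stress on the slip plane uses the buoyant unit weight γ' = γ_sat − γ_w while the driving shear stress uses γ_sat:
FS = [c' + γ' z cos²β tanφ'] / [γ_sat z sinβ cosβ]
γ' = 19.6 − 9.81 = 9.79 kN/m³
Numerator = 8.6 + 9.79·1.7·cos²26.5°·tan34.1° = 8.6 + 9.79·1.7·0.8009·0.6771 = 17.625 kPa
Denominator = 19.6·1.7·sin26.5°·cos26.5° = 19.6·1.7·0.4462·0.8949 = 13.305 kPa
FS = 17.625 / 13.305 = 1.325

FS = 1.32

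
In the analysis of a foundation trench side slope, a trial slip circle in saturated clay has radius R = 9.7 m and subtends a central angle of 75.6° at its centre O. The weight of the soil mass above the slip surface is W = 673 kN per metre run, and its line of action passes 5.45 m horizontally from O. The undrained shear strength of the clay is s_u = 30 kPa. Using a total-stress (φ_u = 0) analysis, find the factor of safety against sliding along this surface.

Taking moments about the centre O, the resisting moment is provided by the undrained shear strength acting along the arc:
Arc length L_a = R·θ = 9.7·(75.6°·π/180) = 9.7·1.3195 = 12.80 m
M_R = s_u·L_a·R = 30·12.80·9.7 = 3724.5 kN·m/m
M_D = W·d = 673·5.45 = 3667.8 kN·m/m
FS = M_R / M_D = 3724.5 / 3667.8 = 1.015

FS = 1.02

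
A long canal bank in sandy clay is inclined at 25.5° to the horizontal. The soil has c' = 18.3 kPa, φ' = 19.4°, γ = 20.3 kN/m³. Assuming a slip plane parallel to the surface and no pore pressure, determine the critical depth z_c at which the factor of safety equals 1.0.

Setting FS = 1.00 in FS = [c' + γz cos²β tanφ'] / [γz sinβ cosβ] and solving for z:
z = c' / [γ cosβ (FS·sinβ − cosβ·tanφ')]
  = 18.3 / [20.3·cos25.5°·(1.00·sin25.5° − cos25.5°·tan19.4°)]
  = 18.3 / [20.3·0.9026·(1.00·0.4305 − 0.9026·0.3522)]
  = 18.3 / 2.0642 = 8.865 m

z_c = 8.87 m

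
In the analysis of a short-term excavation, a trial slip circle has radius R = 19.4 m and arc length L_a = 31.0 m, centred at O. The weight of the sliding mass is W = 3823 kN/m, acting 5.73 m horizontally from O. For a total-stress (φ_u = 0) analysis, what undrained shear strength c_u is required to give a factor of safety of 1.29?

c_u = 47.0 kPa

FS = c_u·L_a·R / (W·d), so c_u = FS·W·d / (L_a·R).
c_u = 1.29·3823·5.73 / (31.00·19.4) = 28258.5 / 601.40 = 46.99 kPa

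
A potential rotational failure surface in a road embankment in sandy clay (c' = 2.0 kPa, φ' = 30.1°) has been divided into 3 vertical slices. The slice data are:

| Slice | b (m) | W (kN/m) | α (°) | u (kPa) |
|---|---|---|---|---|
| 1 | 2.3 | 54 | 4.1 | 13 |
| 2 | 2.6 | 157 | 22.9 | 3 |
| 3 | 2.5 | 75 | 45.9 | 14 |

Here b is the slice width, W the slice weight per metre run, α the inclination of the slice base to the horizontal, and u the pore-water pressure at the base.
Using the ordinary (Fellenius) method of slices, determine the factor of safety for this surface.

Ordinary method of slices: FS = Σ[c'·Δl_i + (W_i cosα_i − u_i·Δl_i)·tanφ'] / Σ W_i sinα_i, with Δl_i = b_i / cosα_i.
Slice 1: Δl = 2.3/cos4.1° = 2.306 m; N'_1 = 54·cos4.1° − 13·2.306 = 23.9; c'Δl = 4.61; W sinα = 3.9
Slice 2: Δl = 2.6/cos22.9° = 2.822 m; N'_2 = 157·cos22.9° − 3·2.822 = 136.2; c'Δl = 5.64; W sinα = 61.1
Slice 3: Δl = 2.5/cos45.9° = 3.592 m; N'_3 = 75·cos45.9° − 14·3.592 = 1.9; c'Δl = 7.18; W sinα = 53.9
Σc'Δl = 17.4 kN/m; ΣN' = 161.9 kN/m; ΣW sinα = 118.8 kN/m
Resisting = 17.4 + 161.9·tan30.1° = 17.4 + 93.9 = 111.3 kN/m
FS = 111.3 / 118.8 = 0.937

FS = 0.94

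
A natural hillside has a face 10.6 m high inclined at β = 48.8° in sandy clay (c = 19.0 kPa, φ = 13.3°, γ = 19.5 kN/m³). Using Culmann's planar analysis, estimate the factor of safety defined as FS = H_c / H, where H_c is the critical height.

FS = 1.45

H_c = (4c/γ) · sinβ cosφ / [1 − cos(β − φ)]
    = (4·19.0/19.5) · sin48.8°·cos13.3° / [1 − cos35.5°]
    = 3.897 · 0.7322 / 0.1859 = 15.35 m
FS = H_c / H = 15.35 / 10.6 = 1.448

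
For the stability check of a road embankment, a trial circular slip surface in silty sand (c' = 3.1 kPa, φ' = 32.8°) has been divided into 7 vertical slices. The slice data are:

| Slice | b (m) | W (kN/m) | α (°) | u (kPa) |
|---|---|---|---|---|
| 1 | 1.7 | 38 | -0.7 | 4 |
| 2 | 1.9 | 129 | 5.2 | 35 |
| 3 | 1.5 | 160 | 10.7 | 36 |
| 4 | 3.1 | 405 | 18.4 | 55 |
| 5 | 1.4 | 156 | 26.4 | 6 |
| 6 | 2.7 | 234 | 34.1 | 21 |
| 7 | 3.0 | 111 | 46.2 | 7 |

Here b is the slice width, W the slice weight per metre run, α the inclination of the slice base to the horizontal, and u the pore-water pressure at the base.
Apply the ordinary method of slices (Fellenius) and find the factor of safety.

FS = 1.13

Ordinary method of slices: FS = Σ[c'·Δl_i + (W_i cosα_i − u_i·Δl_i)·tanφ'] / Σ W_i sinα_i, with Δl_i = b_i / cosα_i.
Slice 1: Δl = 1.7/cos(-0.7°) = 1.700 m; N'_1 = 38·cos(-0.7°) − 4·1.700 = 31.2; c'Δl = 5.27; W sinα = -0.5
Slice 2: Δl = 1.9/cos5.2° = 1.908 m; N'_2 = 129·cos5.2° − 35·1.908 = 61.7; c'Δl = 5.91; W sinα = 11.7
Slice 3: Δl = 1.5/cos10.7° = 1.527 m; N'_3 = 160·cos10.7° − 36·1.527 = 102.3; c'Δl = 4.73; W sinα = 29.7
Slice 4: Δl = 3.1/cos18.4° = 3.267 m; N'_4 = 405·cos18.4° − 55·3.267 = 204.6; c'Δl = 10.13; W sinα = 127.8
Slice 5: Δl = 1.4/cos26.4° = 1.563 m; N'_5 = 156·cos26.4° − 6·1.563 = 130.4; c'Δl = 4.85; W sinα = 69.4
Slice 6: Δl = 2.7/cos34.1° = 3.261 m; N'_6 = 234·cos34.1° − 21·3.261 = 125.3; c'Δl = 10.11; W sinα = 131.2
Slice 7: Δl = 3.0/cos46.2° = 4.334 m; N'_7 = 111·cos46.2° − 7·4.334 = 46.5; c'Δl = 13.44; W sinα = 80.1
Σc'Δl = 54.4 kN/m; ΣN' = 701.9 kN/m; ΣW sinα = 449.4 kN/m
Resisting = 54.4 + 701.9·tan32.8° = 54.4 + 452.3 = 506.8 kN/m
FS = 506.8 / 449.4 = 1.128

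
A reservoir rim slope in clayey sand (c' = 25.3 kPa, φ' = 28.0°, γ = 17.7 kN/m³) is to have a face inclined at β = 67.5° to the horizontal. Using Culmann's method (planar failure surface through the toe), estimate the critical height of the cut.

Culmann's analysis gives the critical failure plane at α_cr = (β + φ')/2 = (67.5 + 28.0)/2 = 47.8°, and the critical height
H_c = (4c'/γ) · sinβ cosφ' / [1 − cos(β − φ')]
    = (4·25.3/17.7) · sin67.5°·cos28.0° / [1 − cos(39.5°)]
    = 5.718 · 0.9239·0.8829 / [1 − 0.7716]
    = 5.718 · 0.8157 / 0.2284
    = 20.42 m

H_c = 20.42 m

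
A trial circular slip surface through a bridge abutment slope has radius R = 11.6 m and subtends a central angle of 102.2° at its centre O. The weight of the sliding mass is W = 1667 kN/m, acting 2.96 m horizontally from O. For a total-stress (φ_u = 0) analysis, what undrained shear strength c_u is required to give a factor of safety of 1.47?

FS = c_u·L_a·R / (W·d), so c_u = FS·W·d / (L_a·R).
Arc length L_a = R·θ = 11.6·(102.2°·π/180) = 11.6·1.7837 = 20.69 m
c_u = 1.47·1667·2.96 / (20.69·11.6) = 7253.5 / 240.02 = 30.22 kPa

c_u = 30.2 kPa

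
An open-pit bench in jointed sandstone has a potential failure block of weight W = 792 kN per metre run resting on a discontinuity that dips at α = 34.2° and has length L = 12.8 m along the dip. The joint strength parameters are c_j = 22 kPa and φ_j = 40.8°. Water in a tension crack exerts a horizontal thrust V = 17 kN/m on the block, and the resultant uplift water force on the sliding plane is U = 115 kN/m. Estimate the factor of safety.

Resolving the block weight along and normal to the plane and applying the Mohr–Coulomb strength on the joint:
N' = W cosα − U − V sinα = 792·cos34.2° − 115 − 17·sin34.2° = 530.5 kN/m
Driving force T = W sinα + V cosα = 792·sin34.2° + 17·cos34.2° = 459.2 kN/m
Resisting force R = c_j·L + N'·tanφ_j = 22·12.8 + 530.5·tan40.8° = 281.6 + 457.9 = 739.5 kN/m
FS = R / T = 739.5 / 459.2 = 1.610

FS = 1.61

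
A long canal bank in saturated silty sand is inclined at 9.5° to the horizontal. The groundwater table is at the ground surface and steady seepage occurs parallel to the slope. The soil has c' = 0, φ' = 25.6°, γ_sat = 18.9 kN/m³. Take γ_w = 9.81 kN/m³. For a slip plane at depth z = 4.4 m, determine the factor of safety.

With seepage parallel to the slope and the water table at the surface, the effective normal stress on the slip plane uses the buoyant unit weight γ' = γ_sat − γ_w while the driving shear stress uses γ_sat:
FS = [c' + γ' z cos²β tanφ'] / [γ_sat z sinβ cosβ]
(For c' = 0 this reduces to FS = (γ'/γ_sat)·tanφ'/tanβ.)
γ' = 18.9 − 9.81 = 9.09 kN/m³
Numerator = 0.0 + 9.09·4.4·cos²9.5°·tan25.6° = 0.0 + 9.09·4.4·0.9728·0.4791 = 18.641 kPa
Denominator = 18.9·4.4·sin9.5°·cos9.5° = 18.9·4.4·0.1650·0.9863 = 13.537 kPa
FS = 18.641 / 13.537 = 1.377

FS = 1.38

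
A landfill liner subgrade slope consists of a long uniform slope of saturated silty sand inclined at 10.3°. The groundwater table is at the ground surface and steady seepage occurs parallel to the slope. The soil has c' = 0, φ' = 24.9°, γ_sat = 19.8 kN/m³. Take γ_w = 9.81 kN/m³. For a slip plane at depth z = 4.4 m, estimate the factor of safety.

FS = 1.29

With seepage parallel to the slope and the water table at the surface, the effective normal stress on the slip plane uses the buoyant unit weight γ' = γ_sat − γ_w while the driving shear stress uses γ_sat:
FS = [c' + γ' z cos²β tanφ'] / [γ_sat z sinβ cosβ]
(For c' = 0 this reduces to FS = (γ'/γ_sat)·tanφ'/tanβ.)
γ' = 19.8 − 9.81 = 9.99 kN/m³
Numerator = 0.0 + 9.99·4.4·cos²10.3°·tan24.9° = 0.0 + 9.99·4.4·0.9680·0.4642 = 19.751 kPa
Denominator = 19.8·4.4·sin10.3°·cos10.3° = 19.8·4.4·0.1788·0.9839 = 15.326 kPa
FS = 19.751 / 15.326 = 1.289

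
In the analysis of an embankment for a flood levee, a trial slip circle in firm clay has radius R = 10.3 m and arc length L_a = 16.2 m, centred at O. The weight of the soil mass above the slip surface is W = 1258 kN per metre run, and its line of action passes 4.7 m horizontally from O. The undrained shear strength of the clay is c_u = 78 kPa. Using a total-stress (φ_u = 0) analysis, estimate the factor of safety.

Taking moments about the centre O, the resisting moment is provided by the undrained shear strength acting along the arc:
M_R = c_u·L_a·R = 78·16.20·10.3 = 13015.1 kN·m/m
M_D = W·d = 1258·4.7 = 5912.6 kN·m/m
FS = M_R / M_D = 13015.1 / 5912.6 = 2.201

FS = 2.20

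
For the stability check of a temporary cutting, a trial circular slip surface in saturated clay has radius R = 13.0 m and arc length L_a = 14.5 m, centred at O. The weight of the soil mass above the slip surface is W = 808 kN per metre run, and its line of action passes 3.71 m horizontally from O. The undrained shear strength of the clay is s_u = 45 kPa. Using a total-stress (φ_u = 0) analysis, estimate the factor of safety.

FS = 2.83

Taking moments about the centre O, the resisting moment is provided by the undrained shear strength acting along the arc:
M_R = s_u·L_a·R = 45·14.50·13.0 = 8482.5 kN·m/m
M_D = W·d = 808·3.71 = 2997.7 kN·m/m
FS = M_R / M_D = 8482.5 / 2997.7 = 2.830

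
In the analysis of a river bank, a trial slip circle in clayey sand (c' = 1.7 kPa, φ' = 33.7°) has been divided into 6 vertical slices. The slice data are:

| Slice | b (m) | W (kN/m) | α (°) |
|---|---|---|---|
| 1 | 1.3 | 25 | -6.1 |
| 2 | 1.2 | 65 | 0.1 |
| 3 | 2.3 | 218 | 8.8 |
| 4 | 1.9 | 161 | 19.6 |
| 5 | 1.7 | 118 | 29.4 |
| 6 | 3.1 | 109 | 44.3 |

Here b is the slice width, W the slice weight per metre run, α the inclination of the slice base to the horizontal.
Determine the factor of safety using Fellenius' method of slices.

Ordinary method of slices: FS = Σ[c'·Δl_i + (W_i cosα_i)·tanφ'] / Σ W_i sinα_i, with Δl_i = b_i / cosα_i.
Slice 1: Δl = 1.3/cos(-6.1°) = 1.307 m; N'_1 = 25·cos(-6.1°) = 24.9; c'Δl = 2.22; W sinα = -2.7
Slice 2: Δl = 1.2/cos0.1° = 1.200 m; N'_2 = 65·cos0.1° = 65.0; c'Δl = 2.04; W sinα = 0.1
Slice 3: Δl = 2.3/cos8.8° = 2.327 m; N'_3 = 218·cos8.8° = 215.4; c'Δl = 3.96; W sinα = 33.4
Slice 4: Δl = 1.9/cos19.6° = 2.017 m; N'_4 = 161·cos19.6° = 151.7; c'Δl = 3.43; W sinα = 54.0
Slice 5: Δl = 1.7/cos29.4° = 1.951 m; N'_5 = 118·cos29.4° = 102.8; c'Δl = 3.32; W sinα = 57.9
Slice 6: Δl = 3.1/cos44.3° = 4.331 m; N'_6 = 109·cos44.3° = 78.0; c'Δl = 7.36; W sinα = 76.1
Σc'Δl = 22.3 kN/m; ΣN' = 637.8 kN/m; ΣW sinα = 218.9 kN/m
Resisting = 22.3 + 637.8·tan33.7° = 22.3 + 425.3 = 447.7 kN/m
FS = 447.7 / 218.9 = 2.045

FS = 2.05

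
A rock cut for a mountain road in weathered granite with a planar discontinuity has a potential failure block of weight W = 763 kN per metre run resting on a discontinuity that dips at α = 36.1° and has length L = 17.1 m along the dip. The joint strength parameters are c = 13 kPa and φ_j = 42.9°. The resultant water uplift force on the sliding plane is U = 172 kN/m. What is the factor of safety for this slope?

Resolving the block weight along and normal to the plane and applying the Mohr–Coulomb strength on the joint:
N' = W cosα − U = 763·cos36.1° − 172 = 444.5 kN/m
Driving force T = W sinα = 763·sin36.1° = 449.6 kN/m
Resisting force R = c·L + N'·tanφ_j = 13·17.1 + 444.5·tan42.9° = 222.3 + 413.1 = 635.4 kN/m
FS = R / T = 635.4 / 449.6 = 1.413

FS = 1.41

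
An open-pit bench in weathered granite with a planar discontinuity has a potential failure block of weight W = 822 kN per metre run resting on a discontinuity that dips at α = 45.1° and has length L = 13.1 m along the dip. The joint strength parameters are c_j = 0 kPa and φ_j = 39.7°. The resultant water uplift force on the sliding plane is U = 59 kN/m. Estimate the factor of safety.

FS = 0.74

Resolving the block weight along and normal to the plane and applying the Mohr–Coulomb strength on the joint:
N' = W cosα − U = 822·cos45.1° − 59 = 521.2 kN/m
Driving force T = W sinα = 822·sin45.1° = 582.3 kN/m
Resisting force R = c_j·L + N'·tanφ_j = 0·13.1 + 521.2·tan39.7° = 0.0 + 432.7 = 432.7 kN/m
FS = R / T = 432.7 / 582.3 = 0.743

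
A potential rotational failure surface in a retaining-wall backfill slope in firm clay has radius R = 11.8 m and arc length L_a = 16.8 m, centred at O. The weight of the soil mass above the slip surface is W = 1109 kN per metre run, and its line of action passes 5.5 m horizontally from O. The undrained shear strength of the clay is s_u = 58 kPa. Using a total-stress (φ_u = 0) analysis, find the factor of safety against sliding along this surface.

Taking moments about the centre O, the resisting moment is provided by the undrained shear strength acting along the arc:
M_R = s_u·L_a·R = 58·16.80·11.8 = 11497.9 kN·m/m
M_D = W·d = 1109·5.5 = 6099.5 kN·m/m
FS = M_R / M_D = 11497.9 / 6099.5 = 1.885

FS = 1.89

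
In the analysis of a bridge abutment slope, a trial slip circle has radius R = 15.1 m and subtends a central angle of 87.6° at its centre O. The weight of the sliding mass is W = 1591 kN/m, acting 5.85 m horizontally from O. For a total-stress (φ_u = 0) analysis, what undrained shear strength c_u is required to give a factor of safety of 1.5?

c_u = 40.0 kPa

FS = c_u·L_a·R / (W·d), so c_u = FS·W·d / (L_a·R).
Arc length L_a = R·θ = 15.1·(87.6°·π/180) = 15.1·1.5289 = 23.09 m
c_u = 1.5·1591·5.85 / (23.09·15.1) = 13961.0 / 348.61 = 40.05 kPa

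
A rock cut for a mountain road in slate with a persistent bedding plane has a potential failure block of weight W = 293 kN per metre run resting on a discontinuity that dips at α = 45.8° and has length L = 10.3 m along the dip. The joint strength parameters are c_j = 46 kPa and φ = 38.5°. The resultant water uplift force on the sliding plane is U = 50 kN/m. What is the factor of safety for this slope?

Resolving the block weight along and normal to the plane and applying the Mohr–Coulomb strength on the joint:
N' = W cosα − U = 293·cos45.8° − 50 = 154.3 kN/m
Driving force T = W sinα = 293·sin45.8° = 210.1 kN/m
Resisting force R = c_j·L + N'·tanφ = 46·10.3 + 154.3·tan38.5° = 473.8 + 122.7 = 596.5 kN/m
FS = R / T = 596.5 / 210.1 = 2.840

FS = 2.84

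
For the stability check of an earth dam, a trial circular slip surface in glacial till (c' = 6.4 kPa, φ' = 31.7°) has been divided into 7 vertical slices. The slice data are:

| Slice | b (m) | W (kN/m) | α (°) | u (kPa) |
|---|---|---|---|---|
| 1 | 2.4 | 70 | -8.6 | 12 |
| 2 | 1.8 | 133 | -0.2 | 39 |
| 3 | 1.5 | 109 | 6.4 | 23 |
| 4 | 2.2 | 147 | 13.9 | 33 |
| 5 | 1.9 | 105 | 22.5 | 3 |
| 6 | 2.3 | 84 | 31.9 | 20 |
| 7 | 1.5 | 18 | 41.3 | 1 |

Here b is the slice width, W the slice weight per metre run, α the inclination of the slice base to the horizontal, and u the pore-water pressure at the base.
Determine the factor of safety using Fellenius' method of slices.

Ordinary method of slices: FS = Σ[c'·Δl_i + (W_i cosα_i − u_i·Δl_i)·tanφ'] / Σ W_i sinα_i, with Δl_i = b_i / cosα_i.
Slice 1: Δl = 2.4/cos(-8.6°) = 2.427 m; N'_1 = 70·cos(-8.6°) − 12·2.427 = 40.1; c'Δl = 15.53; W sinα = -10.5
Slice 2: Δl = 1.8/cos(-0.2°) = 1.800 m; N'_2 = 133·cos(-0.2°) − 39·1.800 = 62.8; c'Δl = 11.52; W sinα = -0.5
Slice 3: Δl = 1.5/cos6.4° = 1.509 m; N'_3 = 109·cos6.4° − 23·1.509 = 73.6; c'Δl = 9.66; W sinα = 12.2
Slice 4: Δl = 2.2/cos13.9° = 2.266 m; N'_4 = 147·cos13.9° − 33·2.266 = 67.9; c'Δl = 14.50; W sinα = 35.3
Slice 5: Δl = 1.9/cos22.5° = 2.057 m; N'_5 = 105·cos22.5° − 3·2.057 = 90.8; c'Δl = 13.16; W sinα = 40.2
Slice 6: Δl = 2.3/cos31.9° = 2.709 m; N'_6 = 84·cos31.9° − 20·2.709 = 17.1; c'Δl = 17.34; W sinα = 44.4
Slice 7: Δl = 1.5/cos41.3° = 1.997 m; N'_7 = 18·cos41.3° − 1·1.997 = 11.5; c'Δl = 12.78; W sinα = 11.9
Σc'Δl = 94.5 kN/m; ΣN' = 363.9 kN/m; ΣW sinα = 133.0 kN/m
Resisting = 94.5 + 363.9·tan31.7° = 94.5 + 224.7 = 319.2 kN/m
FS = 319.2 / 133.0 = 2.401

FS = 2.40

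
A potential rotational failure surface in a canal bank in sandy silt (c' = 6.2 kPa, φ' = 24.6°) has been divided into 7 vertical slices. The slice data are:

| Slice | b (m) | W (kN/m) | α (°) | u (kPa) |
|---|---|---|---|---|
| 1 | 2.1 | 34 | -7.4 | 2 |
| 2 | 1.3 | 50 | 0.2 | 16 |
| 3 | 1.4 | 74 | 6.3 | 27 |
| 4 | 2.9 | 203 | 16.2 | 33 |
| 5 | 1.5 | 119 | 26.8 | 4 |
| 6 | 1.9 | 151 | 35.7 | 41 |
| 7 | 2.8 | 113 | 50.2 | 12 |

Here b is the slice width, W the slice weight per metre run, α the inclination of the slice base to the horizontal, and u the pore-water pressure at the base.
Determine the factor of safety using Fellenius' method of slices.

Ordinary method of slices: FS = Σ[c'·Δl_i + (W_i cosα_i − u_i·Δl_i)·tanφ'] / Σ W_i sinα_i, with Δl_i = b_i / cosα_i.
Slice 1: Δl = 2.1/cos(-7.4°) = 2.118 m; N'_1 = 34·cos(-7.4°) − 2·2.118 = 29.5; c'Δl = 13.13; W sinα = -4.4
Slice 2: Δl = 1.3/cos0.2° = 1.300 m; N'_2 = 50·cos0.2° − 16·1.300 = 29.2; c'Δl = 8.06; W sinα = 0.2
Slice 3: Δl = 1.4/cos6.3° = 1.409 m; N'_3 = 74·cos6.3° − 27·1.409 = 35.5; c'Δl = 8.73; W sinα = 8.1
Slice 4: Δl = 2.9/cos16.2° = 3.020 m; N'_4 = 203·cos16.2° − 33·3.020 = 95.3; c'Δl = 18.72; W sinα = 56.6
Slice 5: Δl = 1.5/cos26.8° = 1.681 m; N'_5 = 119·cos26.8° − 4·1.681 = 99.5; c'Δl = 10.42; W sinα = 53.7
Slice 6: Δl = 1.9/cos35.7° = 2.340 m; N'_6 = 151·cos35.7° − 41·2.340 = 26.7; c'Δl = 14.51; W sinα = 88.1
Slice 7: Δl = 2.8/cos50.2° = 4.374 m; N'_7 = 113·cos50.2° − 12·4.374 = 19.8; c'Δl = 27.12; W sinα = 86.8
Σc'Δl = 100.7 kN/m; ΣN' = 335.5 kN/m; ΣW sinα = 289.1 kN/m
Resisting = 100.7 + 335.5·tan24.6° = 100.7 + 153.6 = 254.3 kN/m
FS = 254.3 / 289.1 = 0.880

FS = 0.88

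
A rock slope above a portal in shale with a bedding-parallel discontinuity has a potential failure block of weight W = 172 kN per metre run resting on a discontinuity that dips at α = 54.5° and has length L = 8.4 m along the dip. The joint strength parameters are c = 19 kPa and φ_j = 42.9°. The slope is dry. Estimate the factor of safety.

FS = 1.80

Resolving the block weight along and normal to the plane and applying the Mohr–Coulomb strength on the joint:
N' = W cosα = 172·cos54.5° = 99.9 kN/m
Driving force T = W sinα = 172·sin54.5° = 140.0 kN/m
Resisting force R = c·L + N'·tanφ_j = 19·8.4 + 99.9·tan42.9° = 159.6 + 92.8 = 252.4 kN/m
FS = R / T = 252.4 / 140.0 = 1.803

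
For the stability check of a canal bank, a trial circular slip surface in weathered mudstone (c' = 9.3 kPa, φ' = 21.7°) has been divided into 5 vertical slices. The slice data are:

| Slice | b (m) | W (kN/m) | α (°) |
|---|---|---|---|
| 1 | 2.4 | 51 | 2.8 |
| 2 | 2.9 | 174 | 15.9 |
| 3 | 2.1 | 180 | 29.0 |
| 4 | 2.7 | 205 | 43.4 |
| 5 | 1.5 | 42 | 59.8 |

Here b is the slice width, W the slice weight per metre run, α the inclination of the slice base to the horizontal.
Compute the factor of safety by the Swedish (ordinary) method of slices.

FS = 1.12

Ordinary method of slices: FS = Σ[c'·Δl_i + (W_i cosα_i)·tanφ'] / Σ W_i sinα_i, with Δl_i = b_i / cosα_i.
Slice 1: Δl = 2.4/cos2.8° = 2.403 m; N'_1 = 51·cos2.8° = 50.9; c'Δl = 22.35; W sinα = 2.5
Slice 2: Δl = 2.9/cos15.9° = 3.015 m; N'_2 = 174·cos15.9° = 167.3; c'Δl = 28.04; W sinα = 47.7
Slice 3: Δl = 2.1/cos29.0° = 2.401 m; N'_3 = 180·cos29.0° = 157.4; c'Δl = 22.33; W sinα = 87.3
Slice 4: Δl = 2.7/cos43.4° = 3.716 m; N'_4 = 205·cos43.4° = 148.9; c'Δl = 34.56; W sinα = 140.9
Slice 5: Δl = 1.5/cos59.8° = 2.982 m; N'_5 = 42·cos59.8° = 21.1; c'Δl = 27.73; W sinα = 36.3
Σc'Δl = 135.0 kN/m; ΣN' = 545.8 kN/m; ΣW sinα = 314.6 kN/m
Resisting = 135.0 + 545.8·tan21.7° = 135.0 + 217.2 = 352.2 kN/m
FS = 352.2 / 314.6 = 1.120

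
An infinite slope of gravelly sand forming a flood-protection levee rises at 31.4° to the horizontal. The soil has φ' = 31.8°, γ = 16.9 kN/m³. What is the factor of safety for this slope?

For a dry cohesionless infinite slope the factor of safety is FS = tanφ' / tanβ.
FS = tan31.8° / tan31.4° = 0.6200 / 0.6104 = 1.016

FS = 1.02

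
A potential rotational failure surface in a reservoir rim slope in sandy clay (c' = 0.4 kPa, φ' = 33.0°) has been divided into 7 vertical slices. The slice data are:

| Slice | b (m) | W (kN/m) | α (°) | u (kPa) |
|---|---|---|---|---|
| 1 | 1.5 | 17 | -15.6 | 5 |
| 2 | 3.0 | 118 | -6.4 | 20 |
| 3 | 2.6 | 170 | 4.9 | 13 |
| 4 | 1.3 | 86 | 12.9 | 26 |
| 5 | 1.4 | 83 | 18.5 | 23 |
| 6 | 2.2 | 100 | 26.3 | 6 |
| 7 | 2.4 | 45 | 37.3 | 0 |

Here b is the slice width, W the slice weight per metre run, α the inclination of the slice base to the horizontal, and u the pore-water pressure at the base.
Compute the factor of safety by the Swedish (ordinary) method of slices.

Ordinary method of slices: FS = Σ[c'·Δl_i + (W_i cosα_i − u_i·Δl_i)·tanφ'] / Σ W_i sinα_i, with Δl_i = b_i / cosα_i.
Slice 1: Δl = 1.5/cos(-15.6°) = 1.557 m; N'_1 = 17·cos(-15.6°) − 5·1.557 = 8.6; c'Δl = 0.62; W sinα = -4.6
Slice 2: Δl = 3.0/cos(-6.4°) = 3.019 m; N'_2 = 118·cos(-6.4°) − 20·3.019 = 56.9; c'Δl = 1.21; W sinα = -13.2
Slice 3: Δl = 2.6/cos4.9° = 2.610 m; N'_3 = 170·cos4.9° − 13·2.610 = 135.5; c'Δl = 1.04; W sinα = 14.5
Slice 4: Δl = 1.3/cos12.9° = 1.334 m; N'_4 = 86·cos12.9° − 26·1.334 = 49.2; c'Δl = 0.53; W sinα = 19.2
Slice 5: Δl = 1.4/cos18.5° = 1.476 m; N'_5 = 83·cos18.5° − 23·1.476 = 44.8; c'Δl = 0.59; W sinα = 26.3
Slice 6: Δl = 2.2/cos26.3° = 2.454 m; N'_6 = 100·cos26.3° − 6·2.454 = 74.9; c'Δl = 0.98; W sinα = 44.3
Slice 7: Δl = 2.4/cos37.3° = 3.017 m; N'_7 = 45·cos37.3° − 0·3.017 = 35.8; c'Δl = 1.21; W sinα = 27.3
Σc'Δl = 6.2 kN/m; ΣN' = 405.6 kN/m; ΣW sinα = 113.9 kN/m
Resisting = 6.2 + 405.6·tan33.0° = 6.2 + 263.4 = 269.6 kN/m
FS = 269.6 / 113.9 = 2.366

FS = 2.37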